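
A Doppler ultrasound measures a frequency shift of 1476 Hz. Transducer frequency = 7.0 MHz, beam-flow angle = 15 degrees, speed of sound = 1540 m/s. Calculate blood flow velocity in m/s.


v = fd * c / (2 * f0 * cos(theta))
v = 1476 * 1540 / (2 * 7.0000e+06 * cos(15))
v = 0.1681 m/s


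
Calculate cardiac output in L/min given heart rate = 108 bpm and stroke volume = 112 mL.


CO = HR * SV
CO = 108 * 112 / 1000
CO = 12.1 L/min


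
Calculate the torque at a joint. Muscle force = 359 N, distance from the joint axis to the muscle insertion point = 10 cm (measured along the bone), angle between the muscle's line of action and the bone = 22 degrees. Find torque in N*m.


Torque = F * d * sin(theta)   (moment arm = d*sin(theta))
d = 10 cm = 0.1 m
Torque = 359 * 0.1 * sin(22)
Torque = 13.45 N*m


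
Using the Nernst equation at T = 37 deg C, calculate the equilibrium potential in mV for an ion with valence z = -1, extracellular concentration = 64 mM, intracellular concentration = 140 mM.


E = (RT/(zF)) * ln(C_out/C_in)
T = 37 + 273.15 = 310.15 K
E = (8.314 * 310.15 / (-1 * 96485)) * ln(64/140)
E = 20.92 mV


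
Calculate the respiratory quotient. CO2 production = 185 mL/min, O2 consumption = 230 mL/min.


RQ = VCO2 / VO2
RQ = 185 / 230
RQ = 0.8043


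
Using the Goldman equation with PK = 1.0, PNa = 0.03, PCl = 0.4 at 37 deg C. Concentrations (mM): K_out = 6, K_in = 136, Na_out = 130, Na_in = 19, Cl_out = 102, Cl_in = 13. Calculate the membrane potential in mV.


Vm = (RT/F)*ln((PK*Ko + PNa*Nao + PCl*Cli)/(PK*Ki + PNa*Nai + PCl*Clo))
Numer = 15.1, Denom = 177.37
Vm = -65.84 mV


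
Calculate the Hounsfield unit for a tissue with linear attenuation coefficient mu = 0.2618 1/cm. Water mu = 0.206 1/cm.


HU = ((mu_tissue - mu_water) / mu_water) * 1000
HU = ((0.2618 - 0.206) / 0.206) * 1000
HU = 270.9


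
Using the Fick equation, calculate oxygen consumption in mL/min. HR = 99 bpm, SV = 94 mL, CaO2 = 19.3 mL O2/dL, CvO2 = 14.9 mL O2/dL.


CO = HR*SV = 99*94/1000 = 9.306 L/min
a-v O2 diff = 19.3 - 14.9 = 4.4 mL/dL
VO2 = CO * (CaO2-CvO2) * 10 dL/L
VO2 = 9.306 * 4.4 * 10
VO2 = 409.5 mL/min


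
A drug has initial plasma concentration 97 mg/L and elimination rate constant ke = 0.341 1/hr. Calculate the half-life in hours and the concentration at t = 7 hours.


t_half = ln(2) / ke = 0.693147 / 0.341 = 2.033 hr
C(t) = C0 * exp(-ke*t) = 97 * exp(-0.341*7)
C(7) = 8.915 mg/L


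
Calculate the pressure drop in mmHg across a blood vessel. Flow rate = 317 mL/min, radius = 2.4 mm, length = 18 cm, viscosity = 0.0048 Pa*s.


dP = 8*mu*L*Q / (pi*r^4)
Q = 317 mL/min = 5.28333e-06 m^3/s
dP = 350.362 Pa = 350.362 / 133.322 mmHg = 2.628 mmHg


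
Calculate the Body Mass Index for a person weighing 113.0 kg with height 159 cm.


BMI = weight / height^2
height = 159 cm = 1.59 m
BMI = 113.0 / 1.59^2
BMI = 44.7 kg/m^2


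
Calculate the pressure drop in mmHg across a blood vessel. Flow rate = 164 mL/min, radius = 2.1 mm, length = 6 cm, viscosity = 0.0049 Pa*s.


dP = 8*mu*L*Q / (pi*r^4)
Q = 164 mL/min = 2.73333e-06 m^3/s
dP = 105.221 Pa = 105.221 / 133.322 mmHg = 0.7892 mmHg


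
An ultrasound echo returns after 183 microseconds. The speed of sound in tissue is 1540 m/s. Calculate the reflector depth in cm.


depth = c * t / 2
t = 183 us = 1.8300e-04 s
depth = 1540 * 1.8300e-04 / 2
depth = 0.14091 m = 14.091 cm


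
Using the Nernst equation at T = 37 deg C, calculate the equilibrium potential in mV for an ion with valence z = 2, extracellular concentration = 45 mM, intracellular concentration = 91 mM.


E = (RT/(zF)) * ln(C_out/C_in)
T = 37 + 273.15 = 310.15 K
E = (8.314 * 310.15 / (2 * 96485)) * ln(45/91)
E = -9.41 mV


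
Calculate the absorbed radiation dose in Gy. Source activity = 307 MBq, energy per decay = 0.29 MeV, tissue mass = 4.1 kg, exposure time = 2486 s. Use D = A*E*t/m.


A = 307 MBq = 3.0700e+08 Bq
E = 0.29 MeV = 4.6458e-14 J
D = A*E*t/m = 3.0700e+08*4.6458e-14*2486/4.1
D = 0.008648 Gy


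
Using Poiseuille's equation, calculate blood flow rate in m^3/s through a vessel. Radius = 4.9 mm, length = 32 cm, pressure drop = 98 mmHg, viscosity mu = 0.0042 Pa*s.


Q = pi*r^4*dP / (8*mu*L)
r = 0.0049 m, L = 0.32 m
dP = 98 mmHg = 13065.556 Pa
Q = 0.002201 m^3/s


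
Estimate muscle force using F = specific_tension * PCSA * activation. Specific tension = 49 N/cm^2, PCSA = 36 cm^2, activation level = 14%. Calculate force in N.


F = sigma * PCSA * activation
F = 49 * 36 * 0.14
F = 247 N


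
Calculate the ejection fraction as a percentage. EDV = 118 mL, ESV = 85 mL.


SV = EDV - ESV = 118 - 85 = 33 mL
EF = SV/EDV * 100 = 33/118 * 100
EF = 27.97%


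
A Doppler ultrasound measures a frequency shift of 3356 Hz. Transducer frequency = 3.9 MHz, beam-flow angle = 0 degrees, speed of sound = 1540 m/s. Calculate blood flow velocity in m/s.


v = fd * c / (2 * f0 * cos(theta))
v = 3356 * 1540 / (2 * 3.9000e+06 * cos(0))
v = 0.6626 m/s


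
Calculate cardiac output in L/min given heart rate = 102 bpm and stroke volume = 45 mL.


CO = HR * SV
CO = 102 * 45 / 1000
CO = 4.59 L/min


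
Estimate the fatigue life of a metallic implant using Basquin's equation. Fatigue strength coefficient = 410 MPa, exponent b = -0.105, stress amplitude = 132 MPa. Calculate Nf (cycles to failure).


sigma_a = sigma_f' * (2Nf)^b
2Nf = (sigma_a/sigma_f')^(1/b)
2Nf = (132/410)^(1/-0.105)
2Nf = 48720.706
Nf = 2.436e+04


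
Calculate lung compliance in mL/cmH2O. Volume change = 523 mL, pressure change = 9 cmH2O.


C = dV / dP
C = 523 / 9
C = 58.11 mL/cmH2O


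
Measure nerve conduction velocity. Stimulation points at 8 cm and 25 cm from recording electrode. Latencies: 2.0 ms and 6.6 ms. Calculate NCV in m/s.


Distance = (25 - 8) / 100 = 0.17 m
dt = (6.6 - 2.0) / 1000 = 0.0046 s
NCV = dist / dt = 36.96 m/s


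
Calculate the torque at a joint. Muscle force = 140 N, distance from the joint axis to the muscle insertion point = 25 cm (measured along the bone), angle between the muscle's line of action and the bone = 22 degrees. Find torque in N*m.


Torque = F * d * sin(theta)   (moment arm = d*sin(theta))
d = 25 cm = 0.25 m
Torque = 140 * 0.25 * sin(22)
Torque = 13.11 N*m


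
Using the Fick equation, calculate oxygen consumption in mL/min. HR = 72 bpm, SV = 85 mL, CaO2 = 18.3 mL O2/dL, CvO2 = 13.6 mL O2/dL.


CO = HR*SV = 72*85/1000 = 6.12 L/min
a-v O2 diff = 18.3 - 13.6 = 4.7 mL/dL
VO2 = CO * (CaO2-CvO2) * 10 dL/L
VO2 = 6.12 * 4.7 * 10
VO2 = 287.6 mL/min


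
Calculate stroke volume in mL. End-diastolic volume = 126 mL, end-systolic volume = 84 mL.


SV = EDV - ESV
SV = 126 - 84
SV = 42 mL


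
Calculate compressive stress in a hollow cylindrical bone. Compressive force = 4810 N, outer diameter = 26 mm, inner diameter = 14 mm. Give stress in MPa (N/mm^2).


A = pi*(r_o^2 - r_i^2)
r_o = 13 mm, r_i = 7 mm
A = 376.991 mm^2
sigma = F/A = 4810 / 376.991
sigma = 12.76 MPa


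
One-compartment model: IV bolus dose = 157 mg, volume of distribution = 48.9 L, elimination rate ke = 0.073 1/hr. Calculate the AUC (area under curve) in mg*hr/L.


C0 = Dose/Vd = 157/48.9 = 3.21063 mg/L
AUC = C0/ke = 3.21063/0.073
AUC = 43.98 mg*hr/L


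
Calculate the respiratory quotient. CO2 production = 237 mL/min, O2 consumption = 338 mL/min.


RQ = VCO2 / VO2
RQ = 237 / 338
RQ = 0.7012


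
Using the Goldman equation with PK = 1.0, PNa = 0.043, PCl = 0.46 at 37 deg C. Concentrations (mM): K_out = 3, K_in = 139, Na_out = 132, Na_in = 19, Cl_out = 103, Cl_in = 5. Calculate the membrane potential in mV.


Vm = (RT/F)*ln((PK*Ko + PNa*Nao + PCl*Cli)/(PK*Ki + PNa*Nai + PCl*Clo))
Numer = 10.976, Denom = 187.197
Vm = -75.8 mV


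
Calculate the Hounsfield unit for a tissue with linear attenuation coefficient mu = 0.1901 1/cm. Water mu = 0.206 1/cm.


HU = ((mu_tissue - mu_water) / mu_water) * 1000
HU = ((0.1901 - 0.206) / 0.206) * 1000
HU = -77.18


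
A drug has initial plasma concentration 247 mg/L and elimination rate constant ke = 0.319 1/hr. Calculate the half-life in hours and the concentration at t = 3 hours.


t_half = ln(2) / ke = 0.693147 / 0.319 = 2.173 hr
C(t) = C0 * exp(-ke*t) = 247 * exp(-0.319*3)
C(3) = 94.86 mg/L


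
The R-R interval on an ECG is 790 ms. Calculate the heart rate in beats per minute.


HR = 60 / RR_interval(s)
RR = 790 ms = 0.79 s
HR = 60 / 0.79 = 75.95 bpm


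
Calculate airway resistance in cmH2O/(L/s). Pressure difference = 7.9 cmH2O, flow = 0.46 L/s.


R = dP / flow
R = 7.9 / 0.46
R = 17.17 cmH2O/(L/s)


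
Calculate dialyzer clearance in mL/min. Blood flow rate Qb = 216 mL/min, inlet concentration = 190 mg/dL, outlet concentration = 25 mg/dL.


K = Qb * (Cb_in - Cb_out) / Cb_in
K = 216 * (190 - 25) / 190
K = 187.6 mL/min


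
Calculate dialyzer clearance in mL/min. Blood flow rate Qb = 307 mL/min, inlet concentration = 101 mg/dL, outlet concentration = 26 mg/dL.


K = Qb * (Cb_in - Cb_out) / Cb_in
K = 307 * (101 - 26) / 101
K = 228 mL/min


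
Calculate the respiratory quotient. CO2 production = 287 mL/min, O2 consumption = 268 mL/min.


RQ = VCO2 / VO2
RQ = 287 / 268
RQ = 1.071


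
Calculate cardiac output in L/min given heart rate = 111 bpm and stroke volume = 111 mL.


CO = HR * SV
CO = 111 * 111 / 1000
CO = 12.32 L/min


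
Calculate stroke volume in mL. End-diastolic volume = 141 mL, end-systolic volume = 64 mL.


SV = EDV - ESV
SV = 141 - 64
SV = 77 mL


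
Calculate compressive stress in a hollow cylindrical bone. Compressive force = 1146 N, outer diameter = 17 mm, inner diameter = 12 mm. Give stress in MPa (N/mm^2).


A = pi*(r_o^2 - r_i^2)
r_o = 8.5 mm, r_i = 6 mm
A = 113.883 mm^2
sigma = F/A = 1146 / 113.883
sigma = 10.06 MPa


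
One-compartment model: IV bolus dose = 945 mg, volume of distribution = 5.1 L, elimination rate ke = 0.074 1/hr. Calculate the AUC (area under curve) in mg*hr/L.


C0 = Dose/Vd = 945/5.1 = 185.294 mg/L
AUC = C0/ke = 185.294/0.074
AUC = 2504 mg*hr/L


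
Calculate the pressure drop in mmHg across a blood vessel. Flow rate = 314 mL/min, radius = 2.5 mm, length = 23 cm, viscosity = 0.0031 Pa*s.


dP = 8*mu*L*Q / (pi*r^4)
Q = 314 mL/min = 5.23333e-06 m^3/s
dP = 243.247 Pa = 243.247 / 133.322 mmHg = 1.825 mmHg


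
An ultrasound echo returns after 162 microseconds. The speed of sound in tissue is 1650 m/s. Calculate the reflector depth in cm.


depth = c * t / 2
t = 162 us = 1.6200e-04 s
depth = 1650 * 1.6200e-04 / 2
depth = 0.13365 m = 13.365 cm


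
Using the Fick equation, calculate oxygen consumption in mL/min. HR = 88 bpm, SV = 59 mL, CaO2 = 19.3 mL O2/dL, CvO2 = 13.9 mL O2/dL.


CO = HR*SV = 88*59/1000 = 5.192 L/min
a-v O2 diff = 19.3 - 13.9 = 5.4 mL/dL
VO2 = CO * (CaO2-CvO2) * 10 dL/L
VO2 = 5.192 * 5.4 * 10
VO2 = 280.4 mL/min


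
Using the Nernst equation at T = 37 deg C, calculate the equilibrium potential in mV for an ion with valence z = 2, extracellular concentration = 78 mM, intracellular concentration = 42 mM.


E = (RT/(zF)) * ln(C_out/C_in)
T = 37 + 273.15 = 310.15 K
E = (8.314 * 310.15 / (2 * 96485)) * ln(78/42)
E = 8.272 mV


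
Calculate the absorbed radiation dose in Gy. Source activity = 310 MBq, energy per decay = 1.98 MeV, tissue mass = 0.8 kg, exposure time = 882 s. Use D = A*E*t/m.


A = 310 MBq = 3.1000e+08 Bq
E = 1.98 MeV = 3.17196e-13 J
D = A*E*t/m = 3.1000e+08*3.17196e-13*882/0.8
D = 0.1084 Gy


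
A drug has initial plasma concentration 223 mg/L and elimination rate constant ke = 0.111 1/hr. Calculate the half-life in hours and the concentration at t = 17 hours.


t_half = ln(2) / ke = 0.693147 / 0.111 = 6.245 hr
C(t) = C0 * exp(-ke*t) = 223 * exp(-0.111*17)
C(17) = 33.79 mg/L


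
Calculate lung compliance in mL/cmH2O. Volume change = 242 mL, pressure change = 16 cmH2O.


C = dV / dP
C = 242 / 16
C = 15.12 mL/cmH2O


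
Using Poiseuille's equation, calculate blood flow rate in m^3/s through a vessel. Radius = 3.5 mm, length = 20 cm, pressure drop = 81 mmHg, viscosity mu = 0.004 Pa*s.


Q = pi*r^4*dP / (8*mu*L)
r = 0.0035 m, L = 0.2 m
dP = 81 mmHg = 10799.082 Pa
Q = 7.9548e-04 m^3/s


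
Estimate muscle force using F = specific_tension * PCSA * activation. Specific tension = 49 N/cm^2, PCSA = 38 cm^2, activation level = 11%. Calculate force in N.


F = sigma * PCSA * activation
F = 49 * 38 * 0.11
F = 204.8 N


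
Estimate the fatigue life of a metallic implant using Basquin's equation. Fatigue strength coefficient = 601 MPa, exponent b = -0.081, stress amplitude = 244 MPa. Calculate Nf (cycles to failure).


sigma_a = sigma_f' * (2Nf)^b
2Nf = (sigma_a/sigma_f')^(1/b)
2Nf = (244/601)^(1/-0.081)
2Nf = 68099.477
Nf = 3.405e+04


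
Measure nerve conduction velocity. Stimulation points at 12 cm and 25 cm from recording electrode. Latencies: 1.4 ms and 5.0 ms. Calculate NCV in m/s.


Distance = (25 - 12) / 100 = 0.13 m
dt = (5.0 - 1.4) / 1000 = 0.0036 s
NCV = dist / dt = 36.11 m/s


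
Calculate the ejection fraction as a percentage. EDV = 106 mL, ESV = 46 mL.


SV = EDV - ESV = 106 - 46 = 60 mL
EF = SV/EDV * 100 = 60/106 * 100
EF = 56.6%


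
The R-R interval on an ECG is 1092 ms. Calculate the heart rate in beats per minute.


HR = 60 / RR_interval(s)
RR = 1092 ms = 1.092 s
HR = 60 / 1.092 = 54.95 bpm


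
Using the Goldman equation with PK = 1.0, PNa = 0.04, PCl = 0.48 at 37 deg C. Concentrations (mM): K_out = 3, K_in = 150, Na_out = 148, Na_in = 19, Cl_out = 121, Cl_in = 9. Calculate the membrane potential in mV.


Vm = (RT/F)*ln((PK*Ko + PNa*Nao + PCl*Cli)/(PK*Ki + PNa*Nai + PCl*Clo))
Numer = 13.24, Denom = 208.84
Vm = -73.72 mV


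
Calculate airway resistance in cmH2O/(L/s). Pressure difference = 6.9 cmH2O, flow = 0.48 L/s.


R = dP / flow
R = 6.9 / 0.48
R = 14.38 cmH2O/(L/s)


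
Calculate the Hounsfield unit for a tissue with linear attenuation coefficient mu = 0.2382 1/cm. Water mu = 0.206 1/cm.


HU = ((mu_tissue - mu_water) / mu_water) * 1000
HU = ((0.2382 - 0.206) / 0.206) * 1000
HU = 156.3


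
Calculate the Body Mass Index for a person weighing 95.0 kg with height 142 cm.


BMI = weight / height^2
height = 142 cm = 1.42 m
BMI = 95.0 / 1.42^2
BMI = 47.11 kg/m^2


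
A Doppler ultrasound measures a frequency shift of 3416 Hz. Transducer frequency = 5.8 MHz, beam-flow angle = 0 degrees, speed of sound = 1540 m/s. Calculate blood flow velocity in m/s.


v = fd * c / (2 * f0 * cos(theta))
v = 3416 * 1540 / (2 * 5.8000e+06 * cos(0))
v = 0.4535 m/s


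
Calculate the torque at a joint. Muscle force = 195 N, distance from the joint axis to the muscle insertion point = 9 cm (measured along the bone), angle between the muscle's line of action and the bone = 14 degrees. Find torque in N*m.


Torque = F * d * sin(theta)   (moment arm = d*sin(theta))
d = 9 cm = 0.09 m
Torque = 195 * 0.09 * sin(14)
Torque = 4.246 N*m


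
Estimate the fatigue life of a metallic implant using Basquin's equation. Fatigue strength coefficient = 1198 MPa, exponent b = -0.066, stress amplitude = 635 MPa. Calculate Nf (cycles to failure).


sigma_a = sigma_f' * (2Nf)^b
2Nf = (sigma_a/sigma_f')^(1/b)
2Nf = (635/1198)^(1/-0.066)
2Nf = 15031.993
Nf = 7516


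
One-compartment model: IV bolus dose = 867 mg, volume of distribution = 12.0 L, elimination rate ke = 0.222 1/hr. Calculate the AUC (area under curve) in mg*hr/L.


C0 = Dose/Vd = 867/12.0 = 72.25 mg/L
AUC = C0/ke = 72.25/0.222
AUC = 325.5 mg*hr/L


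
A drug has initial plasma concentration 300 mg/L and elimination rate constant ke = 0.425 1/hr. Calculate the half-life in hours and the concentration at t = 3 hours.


t_half = ln(2) / ke = 0.693147 / 0.425 = 1.631 hr
C(t) = C0 * exp(-ke*t) = 300 * exp(-0.425*3)
C(3) = 83.83 mg/L


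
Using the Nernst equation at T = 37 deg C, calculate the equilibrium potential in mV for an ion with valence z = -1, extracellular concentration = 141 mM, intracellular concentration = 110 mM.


E = (RT/(zF)) * ln(C_out/C_in)
T = 37 + 273.15 = 310.15 K
E = (8.314 * 310.15 / (-1 * 96485)) * ln(141/110)
E = -6.635 mV


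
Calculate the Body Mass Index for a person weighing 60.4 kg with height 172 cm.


BMI = weight / height^2
height = 172 cm = 1.72 m
BMI = 60.4 / 1.72^2
BMI = 20.42 kg/m^2


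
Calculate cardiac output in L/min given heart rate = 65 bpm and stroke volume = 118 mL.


CO = HR * SV
CO = 65 * 118 / 1000
CO = 7.67 L/min


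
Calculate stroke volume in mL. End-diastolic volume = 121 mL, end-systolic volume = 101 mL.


SV = EDV - ESV
SV = 121 - 101
SV = 20 mL


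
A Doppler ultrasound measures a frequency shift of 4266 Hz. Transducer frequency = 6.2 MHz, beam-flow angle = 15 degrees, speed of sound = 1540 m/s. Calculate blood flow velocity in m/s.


v = fd * c / (2 * f0 * cos(theta))
v = 4266 * 1540 / (2 * 6.2000e+06 * cos(15))
v = 0.5485 m/s


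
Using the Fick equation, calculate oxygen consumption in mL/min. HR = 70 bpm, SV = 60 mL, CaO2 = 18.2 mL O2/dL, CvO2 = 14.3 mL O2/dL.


CO = HR*SV = 70*60/1000 = 4.2 L/min
a-v O2 diff = 18.2 - 14.3 = 3.9 mL/dL
VO2 = CO * (CaO2-CvO2) * 10 dL/L
VO2 = 4.2 * 3.9 * 10
VO2 = 163.8 mL/min


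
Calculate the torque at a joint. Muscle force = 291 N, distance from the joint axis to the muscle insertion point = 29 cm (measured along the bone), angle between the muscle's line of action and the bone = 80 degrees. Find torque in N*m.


Torque = F * d * sin(theta)   (moment arm = d*sin(theta))
d = 29 cm = 0.29 m
Torque = 291 * 0.29 * sin(80)
Torque = 83.11 N*m


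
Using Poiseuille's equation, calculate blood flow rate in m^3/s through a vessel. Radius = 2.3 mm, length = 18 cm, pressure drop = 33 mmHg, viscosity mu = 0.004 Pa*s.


Q = pi*r^4*dP / (8*mu*L)
r = 0.0023 m, L = 0.18 m
dP = 33 mmHg = 4399.626 Pa
Q = 6.7151e-05 m^3/s


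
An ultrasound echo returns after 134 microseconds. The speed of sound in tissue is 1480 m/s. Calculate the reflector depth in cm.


depth = c * t / 2
t = 134 us = 1.3400e-04 s
depth = 1480 * 1.3400e-04 / 2
depth = 0.09916 m = 9.916 cm


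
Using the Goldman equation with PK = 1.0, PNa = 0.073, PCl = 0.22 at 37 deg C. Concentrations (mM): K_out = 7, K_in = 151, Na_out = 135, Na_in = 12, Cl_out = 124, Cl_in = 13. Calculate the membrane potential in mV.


Vm = (RT/F)*ln((PK*Ko + PNa*Nao + PCl*Cli)/(PK*Ki + PNa*Nai + PCl*Clo))
Numer = 19.715, Denom = 179.156
Vm = -58.98 mV


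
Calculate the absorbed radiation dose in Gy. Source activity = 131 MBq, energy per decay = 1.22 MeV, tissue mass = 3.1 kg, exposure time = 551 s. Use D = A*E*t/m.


A = 131 MBq = 1.3100e+08 Bq
E = 1.22 MeV = 1.95444e-13 J
D = A*E*t/m = 1.3100e+08*1.95444e-13*551/3.1
D = 0.004551 Gy


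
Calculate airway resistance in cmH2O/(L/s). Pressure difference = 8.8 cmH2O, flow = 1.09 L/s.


R = dP / flow
R = 8.8 / 1.09
R = 8.073 cmH2O/(L/s)


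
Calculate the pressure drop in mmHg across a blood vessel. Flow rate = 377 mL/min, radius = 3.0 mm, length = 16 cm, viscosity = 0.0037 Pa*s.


dP = 8*mu*L*Q / (pi*r^4)
Q = 377 mL/min = 6.28333e-06 m^3/s
dP = 116.941 Pa = 116.941 / 133.322 mmHg = 0.8771 mmHg


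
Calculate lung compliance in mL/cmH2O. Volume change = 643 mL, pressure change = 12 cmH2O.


C = dV / dP
C = 643 / 12
C = 53.58 mL/cmH2O


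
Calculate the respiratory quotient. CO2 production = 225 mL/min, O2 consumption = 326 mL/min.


RQ = VCO2 / VO2
RQ = 225 / 326
RQ = 0.6902


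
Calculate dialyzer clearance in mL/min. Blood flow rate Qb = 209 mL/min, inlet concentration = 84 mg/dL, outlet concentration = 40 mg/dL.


K = Qb * (Cb_in - Cb_out) / Cb_in
K = 209 * (84 - 40) / 84
K = 109.5 mL/min


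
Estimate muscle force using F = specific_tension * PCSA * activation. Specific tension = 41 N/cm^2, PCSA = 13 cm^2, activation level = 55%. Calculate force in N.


F = sigma * PCSA * activation
F = 41 * 13 * 0.55
F = 293.2 N


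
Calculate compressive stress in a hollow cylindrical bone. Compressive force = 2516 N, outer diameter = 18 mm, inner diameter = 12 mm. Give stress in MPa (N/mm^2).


A = pi*(r_o^2 - r_i^2)
r_o = 9 mm, r_i = 6 mm
A = 141.372 mm^2
sigma = F/A = 2516 / 141.372
sigma = 17.8 MPa


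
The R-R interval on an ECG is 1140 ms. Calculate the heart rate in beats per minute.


HR = 60 / RR_interval(s)
RR = 1140 ms = 1.14 s
HR = 60 / 1.14 = 52.63 bpm


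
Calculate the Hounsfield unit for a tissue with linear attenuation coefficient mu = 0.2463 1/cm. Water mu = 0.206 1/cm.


HU = ((mu_tissue - mu_water) / mu_water) * 1000
HU = ((0.2463 - 0.206) / 0.206) * 1000
HU = 195.6


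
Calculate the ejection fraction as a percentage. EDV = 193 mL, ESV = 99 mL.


SV = EDV - ESV = 193 - 99 = 94 mL
EF = SV/EDV * 100 = 94/193 * 100
EF = 48.7%


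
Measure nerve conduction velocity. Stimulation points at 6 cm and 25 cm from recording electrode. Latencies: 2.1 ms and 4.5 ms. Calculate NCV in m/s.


Distance = (25 - 6) / 100 = 0.19 m
dt = (4.5 - 2.1) / 1000 = 0.0024 s
NCV = dist / dt = 79.17 m/s


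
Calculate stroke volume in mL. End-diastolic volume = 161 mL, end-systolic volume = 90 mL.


SV = EDV - ESV
SV = 161 - 90
SV = 71 mL


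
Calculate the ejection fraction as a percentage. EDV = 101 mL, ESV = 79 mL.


SV = EDV - ESV = 101 - 79 = 22 mL
EF = SV/EDV * 100 = 22/101 * 100
EF = 21.78%


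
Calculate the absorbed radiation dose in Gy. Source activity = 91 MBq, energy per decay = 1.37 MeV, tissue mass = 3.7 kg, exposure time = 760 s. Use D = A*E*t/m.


A = 91 MBq = 9.1000e+07 Bq
E = 1.37 MeV = 2.19474e-13 J
D = A*E*t/m = 9.1000e+07*2.19474e-13*760/3.7
D = 0.004102 Gy


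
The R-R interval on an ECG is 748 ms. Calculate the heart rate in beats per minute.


HR = 60 / RR_interval(s)
RR = 748 ms = 0.748 s
HR = 60 / 0.748 = 80.21 bpm


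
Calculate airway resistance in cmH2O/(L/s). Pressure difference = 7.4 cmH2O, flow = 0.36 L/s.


R = dP / flow
R = 7.4 / 0.36
R = 20.56 cmH2O/(L/s)


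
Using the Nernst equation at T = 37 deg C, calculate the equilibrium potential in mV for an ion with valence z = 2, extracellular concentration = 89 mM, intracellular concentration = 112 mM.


E = (RT/(zF)) * ln(C_out/C_in)
T = 37 + 273.15 = 310.15 K
E = (8.314 * 310.15 / (2 * 96485)) * ln(89/112)
E = -3.072 mV


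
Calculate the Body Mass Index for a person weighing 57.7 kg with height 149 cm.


BMI = weight / height^2
height = 149 cm = 1.49 m
BMI = 57.7 / 1.49^2
BMI = 25.99 kg/m^2


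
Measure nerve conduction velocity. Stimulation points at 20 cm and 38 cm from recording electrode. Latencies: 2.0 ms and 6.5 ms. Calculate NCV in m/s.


Distance = (38 - 20) / 100 = 0.18 m
dt = (6.5 - 2.0) / 1000 = 0.0045 s
NCV = dist / dt = 40 m/s


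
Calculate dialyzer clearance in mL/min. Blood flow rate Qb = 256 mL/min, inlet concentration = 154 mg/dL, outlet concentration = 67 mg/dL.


K = Qb * (Cb_in - Cb_out) / Cb_in
K = 256 * (154 - 67) / 154
K = 144.6 mL/min


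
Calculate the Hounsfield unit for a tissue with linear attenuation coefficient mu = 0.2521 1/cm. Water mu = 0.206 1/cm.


HU = ((mu_tissue - mu_water) / mu_water) * 1000
HU = ((0.2521 - 0.206) / 0.206) * 1000
HU = 223.8


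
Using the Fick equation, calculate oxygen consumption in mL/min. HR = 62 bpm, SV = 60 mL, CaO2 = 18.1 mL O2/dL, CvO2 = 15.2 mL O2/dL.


CO = HR*SV = 62*60/1000 = 3.72 L/min
a-v O2 diff = 18.1 - 15.2 = 2.9 mL/dL
VO2 = CO * (CaO2-CvO2) * 10 dL/L
VO2 = 3.72 * 2.9 * 10
VO2 = 107.9 mL/min


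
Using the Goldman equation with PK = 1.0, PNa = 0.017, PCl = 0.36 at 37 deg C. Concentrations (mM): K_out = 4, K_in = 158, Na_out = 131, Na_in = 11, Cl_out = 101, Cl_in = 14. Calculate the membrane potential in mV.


Vm = (RT/F)*ln((PK*Ko + PNa*Nao + PCl*Cli)/(PK*Ki + PNa*Nai + PCl*Clo))
Numer = 11.267, Denom = 194.547
Vm = -76.13 mV


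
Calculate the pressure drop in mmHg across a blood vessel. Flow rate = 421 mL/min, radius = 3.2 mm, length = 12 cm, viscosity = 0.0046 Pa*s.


dP = 8*mu*L*Q / (pi*r^4)
Q = 421 mL/min = 7.01667e-06 m^3/s
dP = 94.0612 Pa = 94.0612 / 133.322 mmHg = 0.7055 mmHg


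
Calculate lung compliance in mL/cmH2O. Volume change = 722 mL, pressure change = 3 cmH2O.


C = dV / dP
C = 722 / 3
C = 240.7 mL/cmH2O


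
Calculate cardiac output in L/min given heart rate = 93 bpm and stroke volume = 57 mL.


CO = HR * SV
CO = 93 * 57 / 1000
CO = 5.301 L/min


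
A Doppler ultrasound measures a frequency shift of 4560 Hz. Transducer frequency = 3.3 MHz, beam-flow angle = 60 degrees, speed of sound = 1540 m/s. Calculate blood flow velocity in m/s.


v = fd * c / (2 * f0 * cos(theta))
v = 4560 * 1540 / (2 * 3.3000e+06 * cos(60))
v = 2.128 m/s


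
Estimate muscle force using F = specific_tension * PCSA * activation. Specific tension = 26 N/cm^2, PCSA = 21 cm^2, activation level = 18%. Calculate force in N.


F = sigma * PCSA * activation
F = 26 * 21 * 0.18
F = 98.28 N


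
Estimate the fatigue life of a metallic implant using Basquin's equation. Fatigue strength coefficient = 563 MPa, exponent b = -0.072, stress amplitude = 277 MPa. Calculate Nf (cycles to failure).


sigma_a = sigma_f' * (2Nf)^b
2Nf = (sigma_a/sigma_f')^(1/b)
2Nf = (277/563)^(1/-0.072)
2Nf = 18974.719
Nf = 9487


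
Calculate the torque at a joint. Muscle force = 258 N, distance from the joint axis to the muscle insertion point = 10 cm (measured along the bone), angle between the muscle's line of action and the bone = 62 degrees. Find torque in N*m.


Torque = F * d * sin(theta)   (moment arm = d*sin(theta))
d = 10 cm = 0.1 m
Torque = 258 * 0.1 * sin(62)
Torque = 22.78 N*m


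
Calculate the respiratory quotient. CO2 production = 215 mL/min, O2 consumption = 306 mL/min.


RQ = VCO2 / VO2
RQ = 215 / 306
RQ = 0.7026


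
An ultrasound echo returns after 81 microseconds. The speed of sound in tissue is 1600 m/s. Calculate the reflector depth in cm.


depth = c * t / 2
t = 81 us = 8.1000e-05 s
depth = 1600 * 8.1000e-05 / 2
depth = 0.0648 m = 6.48 cm


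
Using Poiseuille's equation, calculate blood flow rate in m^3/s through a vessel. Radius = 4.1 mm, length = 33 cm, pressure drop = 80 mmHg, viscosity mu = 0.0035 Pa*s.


Q = pi*r^4*dP / (8*mu*L)
r = 0.0041 m, L = 0.33 m
dP = 80 mmHg = 10665.76 Pa
Q = 0.001025 m^3/s


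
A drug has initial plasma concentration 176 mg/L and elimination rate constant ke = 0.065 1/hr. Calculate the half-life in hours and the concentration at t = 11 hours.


t_half = ln(2) / ke = 0.693147 / 0.065 = 10.66 hr
C(t) = C0 * exp(-ke*t) = 176 * exp(-0.065*11)
C(11) = 86.1 mg/L


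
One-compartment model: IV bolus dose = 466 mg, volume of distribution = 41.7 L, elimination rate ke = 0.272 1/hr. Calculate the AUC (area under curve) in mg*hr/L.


C0 = Dose/Vd = 466/41.7 = 11.1751 mg/L
AUC = C0/ke = 11.1751/0.272
AUC = 41.08 mg*hr/L


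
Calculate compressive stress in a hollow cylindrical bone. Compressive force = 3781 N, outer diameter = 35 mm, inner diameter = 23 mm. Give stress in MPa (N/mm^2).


A = pi*(r_o^2 - r_i^2)
r_o = 17.5 mm, r_i = 11.5 mm
A = 546.637 mm^2
sigma = F/A = 3781 / 546.637
sigma = 6.917 MPa


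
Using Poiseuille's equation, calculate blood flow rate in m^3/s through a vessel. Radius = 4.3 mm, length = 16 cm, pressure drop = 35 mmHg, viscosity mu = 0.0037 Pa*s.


Q = pi*r^4*dP / (8*mu*L)
r = 0.0043 m, L = 0.16 m
dP = 35 mmHg = 4666.27 Pa
Q = 0.001058 m^3/s


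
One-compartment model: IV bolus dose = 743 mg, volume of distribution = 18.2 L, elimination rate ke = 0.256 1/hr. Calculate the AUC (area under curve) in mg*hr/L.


C0 = Dose/Vd = 743/18.2 = 40.8242 mg/L
AUC = C0/ke = 40.8242/0.256
AUC = 159.5 mg*hr/L


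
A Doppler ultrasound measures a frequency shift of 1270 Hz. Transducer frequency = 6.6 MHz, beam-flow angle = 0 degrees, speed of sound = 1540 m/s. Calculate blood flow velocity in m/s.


v = fd * c / (2 * f0 * cos(theta))
v = 1270 * 1540 / (2 * 6.6000e+06 * cos(0))
v = 0.1482 m/s


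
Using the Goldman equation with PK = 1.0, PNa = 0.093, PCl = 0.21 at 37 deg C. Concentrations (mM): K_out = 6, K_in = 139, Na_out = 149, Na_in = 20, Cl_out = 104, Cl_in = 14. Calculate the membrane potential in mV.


Vm = (RT/F)*ln((PK*Ko + PNa*Nao + PCl*Cli)/(PK*Ki + PNa*Nai + PCl*Clo))
Numer = 22.797, Denom = 162.7
Vm = -52.52 mV


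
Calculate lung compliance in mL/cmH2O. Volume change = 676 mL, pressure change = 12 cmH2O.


C = dV / dP
C = 676 / 12
C = 56.33 mL/cmH2O


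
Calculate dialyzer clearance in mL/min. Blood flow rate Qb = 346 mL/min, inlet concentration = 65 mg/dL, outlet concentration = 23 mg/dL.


K = Qb * (Cb_in - Cb_out) / Cb_in
K = 346 * (65 - 23) / 65
K = 223.6 mL/min


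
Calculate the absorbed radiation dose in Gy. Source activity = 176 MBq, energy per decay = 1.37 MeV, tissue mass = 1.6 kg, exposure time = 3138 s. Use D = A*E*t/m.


A = 176 MBq = 1.7600e+08 Bq
E = 1.37 MeV = 2.19474e-13 J
D = A*E*t/m = 1.7600e+08*2.19474e-13*3138/1.6
D = 0.07576 Gy


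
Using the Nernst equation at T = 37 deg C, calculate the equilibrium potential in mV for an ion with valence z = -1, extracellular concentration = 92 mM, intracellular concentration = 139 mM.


E = (RT/(zF)) * ln(C_out/C_in)
T = 37 + 273.15 = 310.15 K
E = (8.314 * 310.15 / (-1 * 96485)) * ln(92/139)
E = 11.03 mV


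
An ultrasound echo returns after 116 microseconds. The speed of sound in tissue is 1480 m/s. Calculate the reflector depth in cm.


depth = c * t / 2
t = 116 us = 1.1600e-04 s
depth = 1480 * 1.1600e-04 / 2
depth = 0.08584 m = 8.584 cm


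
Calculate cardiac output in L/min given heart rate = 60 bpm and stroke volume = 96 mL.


CO = HR * SV
CO = 60 * 96 / 1000
CO = 5.76 L/min


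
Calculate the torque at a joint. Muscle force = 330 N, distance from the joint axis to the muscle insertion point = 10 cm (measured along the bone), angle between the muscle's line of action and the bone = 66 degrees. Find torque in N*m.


Torque = F * d * sin(theta)   (moment arm = d*sin(theta))
d = 10 cm = 0.1 m
Torque = 330 * 0.1 * sin(66)
Torque = 30.15 N*m


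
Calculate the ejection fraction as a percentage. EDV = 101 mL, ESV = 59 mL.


SV = EDV - ESV = 101 - 59 = 42 mL
EF = SV/EDV * 100 = 42/101 * 100
EF = 41.58%


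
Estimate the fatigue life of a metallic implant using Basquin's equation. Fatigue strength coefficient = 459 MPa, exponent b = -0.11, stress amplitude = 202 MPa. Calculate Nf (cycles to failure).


sigma_a = sigma_f' * (2Nf)^b
2Nf = (sigma_a/sigma_f')^(1/b)
2Nf = (202/459)^(1/-0.11)
2Nf = 1740.0327
Nf = 870


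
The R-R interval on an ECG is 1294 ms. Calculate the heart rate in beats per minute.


HR = 60 / RR_interval(s)
RR = 1294 ms = 1.294 s
HR = 60 / 1.294 = 46.37 bpm


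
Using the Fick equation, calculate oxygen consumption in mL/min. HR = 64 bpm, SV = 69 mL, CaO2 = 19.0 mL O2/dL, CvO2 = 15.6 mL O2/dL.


CO = HR*SV = 64*69/1000 = 4.416 L/min
a-v O2 diff = 19.0 - 15.6 = 3.4 mL/dL
VO2 = CO * (CaO2-CvO2) * 10 dL/L
VO2 = 4.416 * 3.4 * 10
VO2 = 150.1 mL/min


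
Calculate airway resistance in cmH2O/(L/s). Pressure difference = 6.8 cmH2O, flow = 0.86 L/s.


R = dP / flow
R = 6.8 / 0.86
R = 7.907 cmH2O/(L/s)


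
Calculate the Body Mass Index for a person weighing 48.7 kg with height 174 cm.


BMI = weight / height^2
height = 174 cm = 1.74 m
BMI = 48.7 / 1.74^2
BMI = 16.09 kg/m^2


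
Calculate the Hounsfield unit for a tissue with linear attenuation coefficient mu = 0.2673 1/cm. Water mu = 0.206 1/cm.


HU = ((mu_tissue - mu_water) / mu_water) * 1000
HU = ((0.2673 - 0.206) / 0.206) * 1000
HU = 297.6


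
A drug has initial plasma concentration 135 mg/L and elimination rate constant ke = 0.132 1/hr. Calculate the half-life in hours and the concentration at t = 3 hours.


t_half = ln(2) / ke = 0.693147 / 0.132 = 5.251 hr
C(t) = C0 * exp(-ke*t) = 135 * exp(-0.132*3)
C(3) = 90.86 mg/L


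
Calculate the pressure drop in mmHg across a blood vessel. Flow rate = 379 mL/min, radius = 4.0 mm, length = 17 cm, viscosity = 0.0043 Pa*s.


dP = 8*mu*L*Q / (pi*r^4)
Q = 379 mL/min = 6.31667e-06 m^3/s
dP = 45.931 Pa = 45.931 / 133.322 mmHg = 0.3445 mmHg


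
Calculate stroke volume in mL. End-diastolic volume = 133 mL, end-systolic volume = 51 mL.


SV = EDV - ESV
SV = 133 - 51
SV = 82 mL


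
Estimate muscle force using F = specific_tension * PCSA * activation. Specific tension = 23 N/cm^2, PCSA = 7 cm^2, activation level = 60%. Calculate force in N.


F = sigma * PCSA * activation
F = 23 * 7 * 0.6
F = 96.6 N


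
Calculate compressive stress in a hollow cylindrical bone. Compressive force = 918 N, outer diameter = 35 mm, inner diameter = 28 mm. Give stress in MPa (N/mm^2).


A = pi*(r_o^2 - r_i^2)
r_o = 17.5 mm, r_i = 14 mm
A = 346.361 mm^2
sigma = F/A = 918 / 346.361
sigma = 2.65 MPa


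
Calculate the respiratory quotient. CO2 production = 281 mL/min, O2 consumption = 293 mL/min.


RQ = VCO2 / VO2
RQ = 281 / 293
RQ = 0.959


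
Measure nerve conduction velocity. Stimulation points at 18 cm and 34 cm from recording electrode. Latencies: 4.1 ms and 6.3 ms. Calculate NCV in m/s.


Distance = (34 - 18) / 100 = 0.16 m
dt = (6.3 - 4.1) / 1000 = 0.0022 s
NCV = dist / dt = 72.73 m/s


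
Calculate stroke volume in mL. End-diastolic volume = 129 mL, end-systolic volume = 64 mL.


SV = EDV - ESV
SV = 129 - 64
SV = 65 mL


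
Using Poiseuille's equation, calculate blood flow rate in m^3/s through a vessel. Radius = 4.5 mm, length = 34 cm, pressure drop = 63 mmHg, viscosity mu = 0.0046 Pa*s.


Q = pi*r^4*dP / (8*mu*L)
r = 0.0045 m, L = 0.34 m
dP = 63 mmHg = 8399.286 Pa
Q = 8.6480e-04 m^3/s


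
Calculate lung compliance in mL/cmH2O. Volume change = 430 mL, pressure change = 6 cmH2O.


C = dV / dP
C = 430 / 6
C = 71.67 mL/cmH2O


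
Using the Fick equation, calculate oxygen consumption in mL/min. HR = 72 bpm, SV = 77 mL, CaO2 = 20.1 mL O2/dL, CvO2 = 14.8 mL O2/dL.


CO = HR*SV = 72*77/1000 = 5.544 L/min
a-v O2 diff = 20.1 - 14.8 = 5.3 mL/dL
VO2 = CO * (CaO2-CvO2) * 10 dL/L
VO2 = 5.544 * 5.3 * 10
VO2 = 293.8 mL/min


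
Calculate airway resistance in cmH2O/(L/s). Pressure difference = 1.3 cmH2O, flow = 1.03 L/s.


R = dP / flow
R = 1.3 / 1.03
R = 1.262 cmH2O/(L/s)


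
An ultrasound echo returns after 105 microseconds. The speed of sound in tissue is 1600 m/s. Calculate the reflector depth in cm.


depth = c * t / 2
t = 105 us = 1.0500e-04 s
depth = 1600 * 1.0500e-04 / 2
depth = 0.084 m = 8.4 cm


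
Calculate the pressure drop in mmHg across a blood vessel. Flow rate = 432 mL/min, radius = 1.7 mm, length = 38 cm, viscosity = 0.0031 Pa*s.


dP = 8*mu*L*Q / (pi*r^4)
Q = 432 mL/min = 7.2e-06 m^3/s
dP = 2585.96 Pa = 2585.96 / 133.322 mmHg = 19.4 mmHg


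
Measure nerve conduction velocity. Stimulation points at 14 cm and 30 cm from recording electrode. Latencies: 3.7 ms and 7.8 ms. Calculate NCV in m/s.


Distance = (30 - 14) / 100 = 0.16 m
dt = (7.8 - 3.7) / 1000 = 0.0041 s
NCV = dist / dt = 39.02 m/s


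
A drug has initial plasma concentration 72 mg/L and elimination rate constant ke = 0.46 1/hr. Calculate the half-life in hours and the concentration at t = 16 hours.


t_half = ln(2) / ke = 0.693147 / 0.46 = 1.507 hr
C(t) = C0 * exp(-ke*t) = 72 * exp(-0.46*16)
C(16) = 0.04581 mg/L


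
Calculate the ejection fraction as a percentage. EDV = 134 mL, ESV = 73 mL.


SV = EDV - ESV = 134 - 73 = 61 mL
EF = SV/EDV * 100 = 61/134 * 100
EF = 45.52%


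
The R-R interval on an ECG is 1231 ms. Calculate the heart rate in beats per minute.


HR = 60 / RR_interval(s)
RR = 1231 ms = 1.231 s
HR = 60 / 1.231 = 48.74 bpm


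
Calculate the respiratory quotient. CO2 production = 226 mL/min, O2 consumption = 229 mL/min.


RQ = VCO2 / VO2
RQ = 226 / 229
RQ = 0.9869


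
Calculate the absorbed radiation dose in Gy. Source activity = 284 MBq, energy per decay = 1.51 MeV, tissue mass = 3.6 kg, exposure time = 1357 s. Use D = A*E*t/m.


A = 284 MBq = 2.8400e+08 Bq
E = 1.51 MeV = 2.41902e-13 J
D = A*E*t/m = 2.8400e+08*2.41902e-13*1357/3.6
D = 0.0259 Gy


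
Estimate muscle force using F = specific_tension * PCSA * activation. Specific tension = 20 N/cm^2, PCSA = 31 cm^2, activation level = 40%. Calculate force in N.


F = sigma * PCSA * activation
F = 20 * 31 * 0.4
F = 248 N


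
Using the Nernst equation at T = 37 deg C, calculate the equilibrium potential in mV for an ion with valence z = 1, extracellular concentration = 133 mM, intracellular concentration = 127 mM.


E = (RT/(zF)) * ln(C_out/C_in)
T = 37 + 273.15 = 310.15 K
E = (8.314 * 310.15 / (1 * 96485)) * ln(133/127)
E = 1.234 mV


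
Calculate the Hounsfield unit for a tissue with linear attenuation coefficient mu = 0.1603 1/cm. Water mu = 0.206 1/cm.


HU = ((mu_tissue - mu_water) / mu_water) * 1000
HU = ((0.1603 - 0.206) / 0.206) * 1000
HU = -221.8


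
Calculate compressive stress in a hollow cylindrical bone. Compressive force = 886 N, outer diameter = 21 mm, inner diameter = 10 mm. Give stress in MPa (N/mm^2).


A = pi*(r_o^2 - r_i^2)
r_o = 10.5 mm, r_i = 5 mm
A = 267.821 mm^2
sigma = F/A = 886 / 267.821
sigma = 3.308 MPa


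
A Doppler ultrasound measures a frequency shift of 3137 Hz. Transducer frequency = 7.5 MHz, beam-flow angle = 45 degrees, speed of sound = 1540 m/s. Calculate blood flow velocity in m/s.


v = fd * c / (2 * f0 * cos(theta))
v = 3137 * 1540 / (2 * 7.5000e+06 * cos(45))
v = 0.4555 m/s


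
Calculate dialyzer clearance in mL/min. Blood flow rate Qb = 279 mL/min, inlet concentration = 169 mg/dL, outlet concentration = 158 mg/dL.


K = Qb * (Cb_in - Cb_out) / Cb_in
K = 279 * (169 - 158) / 169
K = 18.16 mL/min


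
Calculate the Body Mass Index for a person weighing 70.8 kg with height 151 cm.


BMI = weight / height^2
height = 151 cm = 1.51 m
BMI = 70.8 / 1.51^2
BMI = 31.05 kg/m^2


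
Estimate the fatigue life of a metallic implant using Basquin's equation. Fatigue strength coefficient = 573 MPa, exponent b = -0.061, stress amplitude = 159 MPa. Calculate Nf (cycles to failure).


sigma_a = sigma_f' * (2Nf)^b
2Nf = (sigma_a/sigma_f')^(1/b)
2Nf = (159/573)^(1/-0.061)
2Nf = 1.3402076e+09
Nf = 6.7010e+08


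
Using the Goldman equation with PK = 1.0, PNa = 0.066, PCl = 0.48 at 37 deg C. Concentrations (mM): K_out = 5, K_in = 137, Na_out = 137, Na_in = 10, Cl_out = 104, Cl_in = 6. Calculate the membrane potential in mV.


Vm = (RT/F)*ln((PK*Ko + PNa*Nao + PCl*Cli)/(PK*Ki + PNa*Nai + PCl*Clo))
Numer = 16.922, Denom = 187.58
Vm = -64.29 mV


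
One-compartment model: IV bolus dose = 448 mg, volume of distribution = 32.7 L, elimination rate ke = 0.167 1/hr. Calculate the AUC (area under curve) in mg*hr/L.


C0 = Dose/Vd = 448/32.7 = 13.7003 mg/L
AUC = C0/ke = 13.7003/0.167
AUC = 82.04 mg*hr/L


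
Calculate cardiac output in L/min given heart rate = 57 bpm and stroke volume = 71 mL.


CO = HR * SV
CO = 57 * 71 / 1000
CO = 4.047 L/min


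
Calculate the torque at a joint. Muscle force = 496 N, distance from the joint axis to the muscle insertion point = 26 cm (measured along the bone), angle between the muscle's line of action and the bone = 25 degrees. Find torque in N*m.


Torque = F * d * sin(theta)   (moment arm = d*sin(theta))
d = 26 cm = 0.26 m
Torque = 496 * 0.26 * sin(25)
Torque = 54.5 N*m


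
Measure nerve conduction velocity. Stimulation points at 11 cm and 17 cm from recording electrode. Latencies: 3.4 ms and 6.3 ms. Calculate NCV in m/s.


Distance = (17 - 11) / 100 = 0.06 m
dt = (6.3 - 3.4) / 1000 = 0.0029 s
NCV = dist / dt = 20.69 m/s


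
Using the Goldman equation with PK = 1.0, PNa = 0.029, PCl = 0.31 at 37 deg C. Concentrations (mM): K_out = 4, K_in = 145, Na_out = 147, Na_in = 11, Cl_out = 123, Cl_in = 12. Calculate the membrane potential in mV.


Vm = (RT/F)*ln((PK*Ko + PNa*Nao + PCl*Cli)/(PK*Ki + PNa*Nai + PCl*Clo))
Numer = 11.983, Denom = 183.449
Vm = -72.92 mV
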